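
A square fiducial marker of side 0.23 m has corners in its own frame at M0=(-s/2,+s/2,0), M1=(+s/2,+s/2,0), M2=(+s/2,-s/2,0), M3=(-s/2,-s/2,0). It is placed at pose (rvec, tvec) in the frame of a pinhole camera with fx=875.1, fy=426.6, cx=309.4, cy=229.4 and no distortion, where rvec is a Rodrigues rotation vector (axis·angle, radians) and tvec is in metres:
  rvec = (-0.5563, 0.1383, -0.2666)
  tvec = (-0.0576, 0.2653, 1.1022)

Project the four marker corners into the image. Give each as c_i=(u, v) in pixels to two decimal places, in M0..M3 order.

c0=(189.70, 389.15) c1=(374.38, 364.02) c2=(330.57, 280.46) c3=(165.90, 303.88)

Intrinsics K: fx=875.1, fy=426.6, cx=309.4, cy=229.4
Marker side s = 0.23 m; corners in marker frame (Z=0):
  M0 = (-0.1150, +0.1150, 0)
  M1 = (+0.1150, +0.1150, 0)
  M2 = (+0.1150, -0.1150, 0)
  M3 = (-0.1150, -0.1150, 0)
rvec = (-0.5563, 0.1383, -0.2666), |rvec| = θ = 0.63220 rad = 36.222°
Rodrigues: sinθ=0.59092, 1−cosθ=0.19327; R = I + sinθ·[k]× + (1−cosθ)·[k]×²:
    [+0.95638 +0.21199 +0.20099]
    [-0.28640 +0.81598 +0.50215]
    [-0.05755 -0.53781 +0.84110]
t = (-0.0576, 0.2653, 1.1022) m
M0: Pc = R·M0+t = (-0.14321, +0.39207, +1.04697); u = 875.1·(-0.14321)/1.04697 + 309.4 = 189.7035, v = 426.6·(+0.39207)/1.04697 + 229.4 = 389.1547
M1: Pc = R·M1+t = (+0.07676, +0.32620, +1.03373); u = 875.1·(+0.07676)/1.03373 + 309.4 = 374.3828, v = 426.6·(+0.32620)/1.03373 + 229.4 = 364.0167
M2: Pc = R·M2+t = (+0.02801, +0.13853, +1.15743); u = 875.1·(+0.02801)/1.15743 + 309.4 = 330.5739, v = 426.6·(+0.13853)/1.15743 + 229.4 = 280.4575
M3: Pc = R·M3+t = (-0.19196, +0.20440, +1.17067); u = 875.1·(-0.19196)/1.17067 + 309.4 = 165.9036, v = 426.6·(+0.20440)/1.17067 + 229.4 = 303.8842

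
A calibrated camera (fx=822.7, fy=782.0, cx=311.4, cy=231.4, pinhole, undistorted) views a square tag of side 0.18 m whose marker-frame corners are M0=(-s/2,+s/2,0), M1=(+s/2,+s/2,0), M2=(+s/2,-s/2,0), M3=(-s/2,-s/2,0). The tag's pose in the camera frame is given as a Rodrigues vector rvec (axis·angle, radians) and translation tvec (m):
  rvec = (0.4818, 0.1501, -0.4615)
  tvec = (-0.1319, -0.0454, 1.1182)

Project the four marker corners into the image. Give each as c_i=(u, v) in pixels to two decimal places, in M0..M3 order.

c0=(192.47, 271.64) c1=(303.71, 224.56) c2=(238.69, 119.62) c3=(122.58, 174.06)

Intrinsics K: fx=822.7, fy=782.0, cx=311.4, cy=231.4
Marker side s = 0.18 m; corners in marker frame (Z=0):
  M0 = (-0.0900, +0.0900, 0)
  M1 = (+0.0900, +0.0900, 0)
  M2 = (+0.0900, -0.0900, 0)
  M3 = (-0.0900, -0.0900, 0)
rvec = (0.4818, 0.1501, -0.4615), |rvec| = θ = 0.68384 rad = 39.181°
Rodrigues: sinθ=0.63178, 1−cosθ=0.22485; R = I + sinθ·[k]× + (1−cosθ)·[k]×²:
    [+0.88676 +0.46113 +0.03176]
    [-0.39159 +0.78598 -0.47842]
    [-0.24558 +0.41181 +0.87755]
t = (-0.1319, -0.0454, 1.1182) m
M0: Pc = R·M0+t = (-0.17021, +0.06058, +1.17737); u = 822.7·(-0.17021)/1.17737 + 311.4 = 192.4659, v = 782.0·(+0.06058)/1.17737 + 231.4 = 271.6380
M1: Pc = R·M1+t = (-0.01059, -0.00990, +1.13316); u = 822.7·(-0.01059)/1.13316 + 311.4 = 303.7119, v = 782.0·(-0.00990)/1.13316 + 231.4 = 224.5647
M2: Pc = R·M2+t = (-0.09359, -0.15138, +1.05903); u = 822.7·(-0.09359)/1.05903 + 311.4 = 238.6929, v = 782.0·(-0.15138)/1.05903 + 231.4 = 119.6186
M3: Pc = R·M3+t = (-0.25321, -0.08090, +1.10324); u = 822.7·(-0.25321)/1.10324 + 311.4 = 122.5775, v = 782.0·(-0.08090)/1.10324 + 231.4 = 174.0597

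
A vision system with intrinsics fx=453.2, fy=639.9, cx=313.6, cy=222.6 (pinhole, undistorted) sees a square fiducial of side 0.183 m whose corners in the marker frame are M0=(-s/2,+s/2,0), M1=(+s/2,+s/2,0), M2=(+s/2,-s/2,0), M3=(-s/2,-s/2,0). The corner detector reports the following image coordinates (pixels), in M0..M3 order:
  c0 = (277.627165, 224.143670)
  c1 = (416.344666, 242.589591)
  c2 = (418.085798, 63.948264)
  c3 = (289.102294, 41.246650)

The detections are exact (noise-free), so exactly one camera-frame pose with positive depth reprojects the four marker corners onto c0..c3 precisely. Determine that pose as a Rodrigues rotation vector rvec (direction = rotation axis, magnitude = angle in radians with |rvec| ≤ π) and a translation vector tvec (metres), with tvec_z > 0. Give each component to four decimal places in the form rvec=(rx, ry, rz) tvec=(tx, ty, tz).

rvec=(-0.2350, -0.1163, 0.0817) tvec=(0.0509, -0.0787, 0.6089)

Intrinsics K: fx=453.2, fy=639.9, cx=313.6, cy=222.6
Marker side s = 0.183 m; corners in marker frame (Z=0):
  M0 = (-0.0915, +0.0915, 0)
  M1 = (+0.0915, +0.0915, 0)
  M2 = (+0.0915, -0.0915, 0)
  M3 = (-0.0915, -0.0915, 0)
Detected image corners:
  c0 = (277.627165, 224.143670) px
  c1 = (416.344666, 242.589591) px
  c2 = (418.085798, 63.948264) px
  c3 = (289.102294, 41.246650) px
Planar DLT: solve 8×8 A·h = b for H (H[2,2]=1):
  H  [+791.04317 -171.90189 +351.46634]
  H  [+137.56059 +932.02619 +139.92887]
  H  [+0.17290 -0.38886 +1.00000]
B = K⁻¹H; ‖b₁‖=1.642301, ‖b₂‖=1.642301; λ = 2/(‖b₁‖+‖b₂‖) = 0.608902, sign → tz>0 ⇒ λ=+0.608902
r₁ = λ·B[:,0] = (+0.98996,+0.09427,+0.10528); r₂ = λ·B[:,1] = (-0.06712,+0.96924,-0.23678)
r₃ = r₁×r₂ = (-0.12436,+0.22733,+0.96584); SVD([r₁ r₂ r₃]) → R = UVᵀ:
  R  [+0.98996 -0.06712 -0.12436]
  R  [+0.09427 +0.96924 +0.22733]
  R  [+0.10528 -0.23678 +0.96584]
t = (+0.05088, -0.07867, +0.60890) m
tr R = 2.925050; θ = arccos((tr R − 1)/2) = 0.274632 rad = 15.735°
axis k = ((R−Rᵀ)₃₂, (R−Rᵀ)₁₃, (R−Rᵀ)₂₁) / (2 sinθ) = (-0.855682, -0.423398, +0.297561)
rvec = θ·k = (-0.234997, -0.116278, +0.081720)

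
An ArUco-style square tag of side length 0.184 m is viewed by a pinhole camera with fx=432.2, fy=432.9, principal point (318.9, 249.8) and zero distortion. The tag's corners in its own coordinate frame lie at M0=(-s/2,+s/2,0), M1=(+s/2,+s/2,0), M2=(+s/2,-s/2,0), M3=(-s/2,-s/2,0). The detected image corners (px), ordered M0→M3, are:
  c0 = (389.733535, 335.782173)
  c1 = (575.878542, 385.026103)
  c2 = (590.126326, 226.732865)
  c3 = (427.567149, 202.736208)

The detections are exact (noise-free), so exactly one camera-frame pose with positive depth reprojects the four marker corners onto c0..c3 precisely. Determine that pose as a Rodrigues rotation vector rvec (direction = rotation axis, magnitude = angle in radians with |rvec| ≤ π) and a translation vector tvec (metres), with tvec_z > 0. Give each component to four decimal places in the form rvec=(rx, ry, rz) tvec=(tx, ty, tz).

Intrinsics K: fx=432.2, fy=432.9, cx=318.9, cy=249.8
Marker side s = 0.184 m; corners in marker frame (Z=0):
  M0 = (-0.0920, +0.0920, 0)
  M1 = (+0.0920, +0.0920, 0)
  M2 = (+0.0920, -0.0920, 0)
  M3 = (-0.0920, -0.0920, 0)
Detected image corners:
  c0 = (389.733535, 335.782173) px
  c1 = (575.878542, 385.026103) px
  c2 = (590.126326, 226.732865) px
  c3 = (427.567149, 202.736208) px
Planar DLT: solve 8×8 A·h = b for H (H[2,2]=1):
  H  [+580.77048 -564.40043 +490.98507]
  H  [-16.15192 +544.31332 +280.68333]
  H  [-0.72973 -0.84419 +1.00000]
B = K⁻¹H; ‖b₁‖=2.054847, ‖b₂‖=2.054847; λ = 2/(‖b₁‖+‖b₂‖) = 0.486654, sign → tz>0 ⇒ λ=+0.486654
r₁ = λ·B[:,0] = (+0.91597,+0.18676,-0.35512); r₂ = λ·B[:,1] = (-0.33238,+0.84897,-0.41083)
r₃ = r₁×r₂ = (+0.22476,+0.49434,+0.83971); SVD([r₁ r₂ r₃]) → R = UVᵀ:
  R  [+0.91597 -0.33238 +0.22476]
  R  [+0.18676 +0.84897 +0.49434]
  R  [-0.35512 -0.41083 +0.83971]
t = (+0.19377, +0.03472, +0.48665) m
tr R = 2.604645; θ = arccos((tr R − 1)/2) = 0.639620 rad = 36.648°
axis k = ((R−Rᵀ)₃₂, (R−Rᵀ)₁₃, (R−Rᵀ)₂₁) / (2 sinθ) = (-0.758240, +0.485755, +0.434872)
rvec = θ·k = (-0.484986, +0.310699, +0.278153)

rvec=(-0.4850, 0.3107, 0.2782) tvec=(0.1938, 0.0347, 0.4867)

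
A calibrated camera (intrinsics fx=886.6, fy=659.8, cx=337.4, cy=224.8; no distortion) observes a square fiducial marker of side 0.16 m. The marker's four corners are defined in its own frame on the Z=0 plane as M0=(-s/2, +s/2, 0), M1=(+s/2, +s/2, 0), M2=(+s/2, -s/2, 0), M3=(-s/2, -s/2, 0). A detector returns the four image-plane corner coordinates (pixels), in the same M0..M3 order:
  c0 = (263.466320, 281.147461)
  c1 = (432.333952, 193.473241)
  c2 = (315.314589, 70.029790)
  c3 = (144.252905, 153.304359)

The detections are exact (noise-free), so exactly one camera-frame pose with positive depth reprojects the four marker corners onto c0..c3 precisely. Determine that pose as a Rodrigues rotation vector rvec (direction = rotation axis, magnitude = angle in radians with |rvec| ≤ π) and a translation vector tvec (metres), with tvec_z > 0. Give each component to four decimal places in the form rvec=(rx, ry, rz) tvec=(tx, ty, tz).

rvec=(-0.0712, -0.1138, -0.6075) tvec=(-0.0368, -0.0532, 0.6861)

Intrinsics K: fx=886.6, fy=659.8, cx=337.4, cy=224.8
Marker side s = 0.16 m; corners in marker frame (Z=0):
  M0 = (-0.0800, +0.0800, 0)
  M1 = (+0.0800, +0.0800, 0)
  M2 = (+0.0800, -0.0800, 0)
  M3 = (-0.0800, -0.0800, 0)
Detected image corners:
  c0 = (263.466320, 281.147461) px
  c1 = (432.333952, 193.473241) px
  c2 = (315.314589, 70.029790) px
  c3 = (144.252905, 153.304359) px
Planar DLT: solve 8×8 A·h = b for H (H[2,2]=1):
  H  [+1115.99262 +724.11983 +289.87650]
  H  [-501.72950 +776.60526 +173.60954]
  H  [+0.18587 -0.04849 +1.00000]
B = K⁻¹H; ‖b₁‖=1.457553, ‖b₂‖=1.457553; λ = 2/(‖b₁‖+‖b₂‖) = 0.686081, sign → tz>0 ⇒ λ=+0.686081
r₁ = λ·B[:,0] = (+0.81506,-0.56516,+0.12752); r₂ = λ·B[:,1] = (+0.57301,+0.81887,-0.03327)
r₃ = r₁×r₂ = (-0.08562,+0.10019,+0.99128); SVD([r₁ r₂ r₃]) → R = UVᵀ:
  R  [+0.81506 +0.57301 -0.08562]
  R  [-0.56516 +0.81887 +0.10019]
  R  [+0.12752 -0.03327 +0.99128]
t = (-0.03678, -0.05323, +0.68608) m
tr R = 2.625216; θ = arccos((tr R − 1)/2) = 0.622183 rad = 35.648°
axis k = ((R−Rᵀ)₃₂, (R−Rᵀ)₁₃, (R−Rᵀ)₂₁) / (2 sinθ) = (-0.114491, -0.182859, -0.976450)
rvec = θ·k = (-0.071235, -0.113772, -0.607531)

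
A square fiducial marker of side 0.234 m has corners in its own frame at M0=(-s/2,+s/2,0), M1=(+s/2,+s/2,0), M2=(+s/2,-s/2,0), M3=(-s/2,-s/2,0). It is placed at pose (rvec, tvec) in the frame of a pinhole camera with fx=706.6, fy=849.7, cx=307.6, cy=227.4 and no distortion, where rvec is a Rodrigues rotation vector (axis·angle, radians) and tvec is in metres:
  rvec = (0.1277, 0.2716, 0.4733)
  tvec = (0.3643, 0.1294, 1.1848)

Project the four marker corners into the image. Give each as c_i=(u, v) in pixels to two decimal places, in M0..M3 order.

Intrinsics K: fx=706.6, fy=849.7, cx=307.6, cy=227.4
Marker side s = 0.234 m; corners in marker frame (Z=0):
  M0 = (-0.1170, +0.1170, 0)
  M1 = (+0.1170, +0.1170, 0)
  M2 = (+0.1170, -0.1170, 0)
  M3 = (-0.1170, -0.1170, 0)
rvec = (0.1277, 0.2716, 0.4733), |rvec| = θ = 0.56043 rad = 32.111°
Rodrigues: sinθ=0.53155, 1−cosθ=0.15298; R = I + sinθ·[k]× + (1−cosθ)·[k]×²:
    [+0.85497 -0.43202 +0.28704]
    [+0.46580 +0.88295 -0.05851]
    [-0.22817 +0.18373 +0.95613]
t = (0.3643, 0.1294, 1.1848) m
M0: Pc = R·M0+t = (+0.21372, +0.17821, +1.23299); u = 706.6·(+0.21372)/1.23299 + 307.6 = 430.0798, v = 849.7·(+0.17821)/1.23299 + 227.4 = 350.2087
M1: Pc = R·M1+t = (+0.41379, +0.28720, +1.17960); u = 706.6·(+0.41379)/1.17960 + 307.6 = 555.4640, v = 849.7·(+0.28720)/1.17960 + 227.4 = 434.2814
M2: Pc = R·M2+t = (+0.51488, +0.08059, +1.13661); u = 706.6·(+0.51488)/1.13661 + 307.6 = 627.6858, v = 849.7·(+0.08059)/1.13661 + 227.4 = 287.6497
M3: Pc = R·M3+t = (+0.31481, -0.02840, +1.19000); u = 706.6·(+0.31481)/1.19000 + 307.6 = 494.5314, v = 849.7·(-0.02840)/1.19000 + 227.4 = 207.1184

c0=(430.08, 350.21) c1=(555.46, 434.28) c2=(627.69, 287.65) c3=(494.53, 207.12)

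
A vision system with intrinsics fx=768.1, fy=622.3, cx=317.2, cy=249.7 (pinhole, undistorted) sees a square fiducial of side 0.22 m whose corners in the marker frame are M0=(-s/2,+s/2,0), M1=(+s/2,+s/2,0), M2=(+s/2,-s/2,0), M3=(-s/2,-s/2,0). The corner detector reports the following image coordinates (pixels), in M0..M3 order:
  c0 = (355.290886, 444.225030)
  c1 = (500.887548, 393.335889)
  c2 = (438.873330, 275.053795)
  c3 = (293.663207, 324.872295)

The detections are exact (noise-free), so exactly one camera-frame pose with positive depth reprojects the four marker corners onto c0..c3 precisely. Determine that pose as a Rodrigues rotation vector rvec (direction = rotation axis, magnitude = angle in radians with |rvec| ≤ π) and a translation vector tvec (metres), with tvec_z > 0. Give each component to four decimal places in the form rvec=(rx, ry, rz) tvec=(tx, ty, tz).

rvec=(-0.0328, -0.0267, -0.3977) tvec=(0.1113, 0.1876, 1.0671)

Intrinsics K: fx=768.1, fy=622.3, cx=317.2, cy=249.7
Marker side s = 0.22 m; corners in marker frame (Z=0):
  M0 = (-0.1100, +0.1100, 0)
  M1 = (+0.1100, +0.1100, 0)
  M2 = (+0.1100, -0.1100, 0)
  M3 = (-0.1100, -0.1100, 0)
Detected image corners:
  c0 = (355.290886, 444.225030) px
  c1 = (500.887548, 393.335889) px
  c2 = (438.873330, 275.053795) px
  c3 = (293.663207, 324.872295) px
Planar DLT: solve 8×8 A·h = b for H (H[2,2]=1):
  H  [+672.98278 +271.08008 +397.33660]
  H  [-217.96167 +531.08882 +359.12432]
  H  [+0.03037 -0.02499 +1.00000]
B = K⁻¹H; ‖b₁‖=0.937086, ‖b₂‖=0.937086; λ = 2/(‖b₁‖+‖b₂‖) = 1.067137, sign → tz>0 ⇒ λ=+1.067137
r₁ = λ·B[:,0] = (+0.92161,-0.38677,+0.03240); r₂ = λ·B[:,1] = (+0.38763,+0.92143,-0.02667)
r₃ = r₁×r₂ = (-0.01954,+0.03714,+0.99912); SVD([r₁ r₂ r₃]) → R = UVᵀ:
  R  [+0.92161 +0.38763 -0.01954]
  R  [-0.38677 +0.92143 +0.03714]
  R  [+0.03240 -0.02667 +0.99912]
t = (+0.11134, +0.18764, +1.06714) m
tr R = 2.842154; θ = arccos((tr R − 1)/2) = 0.399959 rad = 22.916°
axis k = ((R−Rᵀ)₃₂, (R−Rᵀ)₁₃, (R−Rᵀ)₂₁) / (2 sinθ) = (-0.081944, -0.066705, -0.994402)
rvec = θ·k = (-0.032774, -0.026679, -0.397720)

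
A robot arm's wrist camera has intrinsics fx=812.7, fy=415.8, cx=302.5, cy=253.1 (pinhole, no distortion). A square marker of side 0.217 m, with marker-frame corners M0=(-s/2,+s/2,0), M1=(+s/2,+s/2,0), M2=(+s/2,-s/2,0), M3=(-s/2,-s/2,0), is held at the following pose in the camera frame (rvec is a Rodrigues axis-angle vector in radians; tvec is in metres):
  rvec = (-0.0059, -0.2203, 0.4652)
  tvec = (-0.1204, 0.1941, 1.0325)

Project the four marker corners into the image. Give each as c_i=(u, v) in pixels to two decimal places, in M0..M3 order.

c0=(89.52, 353.67) c1=(245.05, 387.63) c2=(319.54, 310.08) c3=(169.19, 273.05)

Intrinsics K: fx=812.7, fy=415.8, cx=302.5, cy=253.1
Marker side s = 0.217 m; corners in marker frame (Z=0):
  M0 = (-0.1085, +0.1085, 0)
  M1 = (+0.1085, +0.1085, 0)
  M2 = (+0.1085, -0.1085, 0)
  M3 = (-0.1085, -0.1085, 0)
rvec = (-0.0059, -0.2203, 0.4652), |rvec| = θ = 0.51476 rad = 29.494°
Rodrigues: sinθ=0.49233, 1−cosθ=0.12959; R = I + sinθ·[k]× + (1−cosθ)·[k]×²:
    [+0.87043 -0.44429 -0.21204]
    [+0.44556 +0.89415 -0.04448]
    [+0.20936 -0.05576 +0.97625]
t = (-0.1204, 0.1941, 1.0325) m
M0: Pc = R·M0+t = (-0.26305, +0.24277, +1.00373); u = 812.7·(-0.26305)/1.00373 + 302.5 = 89.5172, v = 415.8·(+0.24277)/1.00373 + 253.1 = 353.6688
M1: Pc = R·M1+t = (-0.07416, +0.33946, +1.04916); u = 812.7·(-0.07416)/1.04916 + 302.5 = 245.0513, v = 415.8·(+0.33946)/1.04916 + 253.1 = 387.6325
M2: Pc = R·M2+t = (+0.02225, +0.14543, +1.06127); u = 812.7·(+0.02225)/1.06127 + 302.5 = 319.5363, v = 415.8·(+0.14543)/1.06127 + 253.1 = 310.0784
M3: Pc = R·M3+t = (-0.16664, +0.04874, +1.01584); u = 812.7·(-0.16664)/1.01584 + 302.5 = 169.1860, v = 415.8·(+0.04874)/1.01584 + 253.1 = 273.0509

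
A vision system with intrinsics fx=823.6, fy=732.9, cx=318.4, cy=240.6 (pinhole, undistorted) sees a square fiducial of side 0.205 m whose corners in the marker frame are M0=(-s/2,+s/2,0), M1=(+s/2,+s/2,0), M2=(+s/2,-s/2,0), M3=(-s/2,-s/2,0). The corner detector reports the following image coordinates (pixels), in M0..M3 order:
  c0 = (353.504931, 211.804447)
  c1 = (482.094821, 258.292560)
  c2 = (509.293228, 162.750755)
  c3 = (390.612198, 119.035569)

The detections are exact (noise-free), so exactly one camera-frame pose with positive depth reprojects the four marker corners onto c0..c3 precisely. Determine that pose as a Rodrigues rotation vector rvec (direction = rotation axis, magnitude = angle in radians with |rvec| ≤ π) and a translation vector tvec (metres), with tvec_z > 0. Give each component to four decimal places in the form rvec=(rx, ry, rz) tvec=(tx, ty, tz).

rvec=(-0.4845, -0.1430, 0.3630) tvec=(0.1777, -0.0933, 1.2576)

Intrinsics K: fx=823.6, fy=732.9, cx=318.4, cy=240.6
Marker side s = 0.205 m; corners in marker frame (Z=0):
  M0 = (-0.1025, +0.1025, 0)
  M1 = (+0.1025, +0.1025, 0)
  M2 = (+0.1025, -0.1025, 0)
  M3 = (-0.1025, -0.1025, 0)
Detected image corners:
  c0 = (353.504931, 211.804447) px
  c1 = (482.094821, 258.292560) px
  c2 = (509.293228, 162.750755) px
  c3 = (390.612198, 119.035569) px
Planar DLT: solve 8×8 A·h = b for H (H[2,2]=1):
  H  [+618.98219 -321.99738 +434.74963]
  H  [+227.03359 +387.72883 +186.22260]
  H  [+0.03878 -0.38087 +1.00000]
B = K⁻¹H; ‖b₁‖=0.795151, ‖b₂‖=0.795152; λ = 2/(‖b₁‖+‖b₂‖) = 1.257622, sign → tz>0 ⇒ λ=+1.257622
r₁ = λ·B[:,0] = (+0.92632,+0.37357,+0.04877); r₂ = λ·B[:,1] = (-0.30651,+0.82257,-0.47899)
r₃ = r₁×r₂ = (-0.21905,+0.42875,+0.87646); SVD([r₁ r₂ r₃]) → R = UVᵀ:
  R  [+0.92632 -0.30651 -0.21905]
  R  [+0.37357 +0.82257 +0.42875]
  R  [+0.04877 -0.47899 +0.87646]
t = (+0.17766, -0.09331, +1.25762) m
tr R = 2.625354; θ = arccos((tr R − 1)/2) = 0.622065 rad = 35.642°
axis k = ((R−Rᵀ)₃₂, (R−Rᵀ)₁₃, (R−Rᵀ)₂₁) / (2 sinθ) = (-0.778889, -0.229807, +0.583542)
rvec = θ·k = (-0.484519, -0.142955, +0.363001)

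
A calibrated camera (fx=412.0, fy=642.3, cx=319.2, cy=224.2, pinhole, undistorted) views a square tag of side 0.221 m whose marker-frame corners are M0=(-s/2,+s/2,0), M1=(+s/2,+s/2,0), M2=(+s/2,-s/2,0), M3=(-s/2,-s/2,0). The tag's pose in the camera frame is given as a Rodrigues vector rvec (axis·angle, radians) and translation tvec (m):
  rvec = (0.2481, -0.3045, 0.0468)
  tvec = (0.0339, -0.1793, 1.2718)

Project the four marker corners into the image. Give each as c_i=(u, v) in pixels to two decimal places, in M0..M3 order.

Intrinsics K: fx=412.0, fy=642.3, cx=319.2, cy=224.2
Marker side s = 0.221 m; corners in marker frame (Z=0):
  M0 = (-0.1105, +0.1105, 0)
  M1 = (+0.1105, +0.1105, 0)
  M2 = (+0.1105, -0.1105, 0)
  M3 = (-0.1105, -0.1105, 0)
rvec = (0.2481, -0.3045, 0.0468), |rvec| = θ = 0.39556 rad = 22.664°
Rodrigues: sinθ=0.38532, 1−cosθ=0.07722; R = I + sinθ·[k]× + (1−cosθ)·[k]×²:
    [+0.95316 -0.08287 -0.29089]
    [+0.00831 +0.96854 -0.24871]
    [+0.30235 +0.23465 +0.92386]
t = (0.0339, -0.1793, 1.2718) m
M0: Pc = R·M0+t = (-0.08058, -0.07319, +1.26432); u = 412.0·(-0.08058)/1.26432 + 319.2 = 292.9411, v = 642.3·(-0.07319)/1.26432 + 224.2 = 187.0160
M1: Pc = R·M1+t = (+0.13007, -0.07136, +1.33114); u = 412.0·(+0.13007)/1.33114 + 319.2 = 359.4569, v = 642.3·(-0.07136)/1.33114 + 224.2 = 189.7682
M2: Pc = R·M2+t = (+0.14838, -0.28541, +1.27928); u = 412.0·(+0.14838)/1.27928 + 319.2 = 366.9872, v = 642.3·(-0.28541)/1.27928 + 224.2 = 80.9037
M3: Pc = R·M3+t = (-0.06227, -0.28724, +1.21246); u = 412.0·(-0.06227)/1.21246 + 319.2 = 298.0415, v = 642.3·(-0.28724)/1.21246 + 224.2 = 72.0341

c0=(292.94, 187.02) c1=(359.46, 189.77) c2=(366.99, 80.90) c3=(298.04, 72.03)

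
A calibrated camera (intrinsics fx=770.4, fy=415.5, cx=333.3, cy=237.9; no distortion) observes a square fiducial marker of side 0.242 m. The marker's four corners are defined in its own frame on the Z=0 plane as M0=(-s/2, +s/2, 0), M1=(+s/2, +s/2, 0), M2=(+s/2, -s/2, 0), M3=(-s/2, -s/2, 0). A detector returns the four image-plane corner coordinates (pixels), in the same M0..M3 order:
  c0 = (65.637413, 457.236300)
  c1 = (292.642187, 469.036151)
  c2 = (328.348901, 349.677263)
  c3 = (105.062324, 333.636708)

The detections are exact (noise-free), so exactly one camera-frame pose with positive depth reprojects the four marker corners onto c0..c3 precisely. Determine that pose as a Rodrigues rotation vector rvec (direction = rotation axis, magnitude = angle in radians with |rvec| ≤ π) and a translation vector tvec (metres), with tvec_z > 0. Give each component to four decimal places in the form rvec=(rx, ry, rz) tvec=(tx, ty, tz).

rvec=(-0.0258, -0.1266, 0.1633) tvec=(-0.1433, 0.3276, 0.8285)

Intrinsics K: fx=770.4, fy=415.5, cx=333.3, cy=237.9
Marker side s = 0.242 m; corners in marker frame (Z=0):
  M0 = (-0.1210, +0.1210, 0)
  M1 = (+0.1210, +0.1210, 0)
  M2 = (+0.1210, -0.1210, 0)
  M3 = (-0.1210, -0.1210, 0)
Detected image corners:
  c0 = (65.637413, 457.236300) px
  c1 = (292.642187, 469.036151) px
  c2 = (328.348901, 349.677263) px
  c3 = (105.062324, 333.636708) px
Planar DLT: solve 8×8 A·h = b for H (H[2,2]=1):
  H  [+959.84746 -163.67088 +200.05377]
  H  [+117.61244 +484.38025 +402.20371]
  H  [+0.14922 -0.04334 +1.00000]
B = K⁻¹H; ‖b₁‖=1.207026, ‖b₂‖=1.207026; λ = 2/(‖b₁‖+‖b₂‖) = 0.828482, sign → tz>0 ⇒ λ=+0.828482
r₁ = λ·B[:,0] = (+0.97873,+0.16373,+0.12362); r₂ = λ·B[:,1] = (-0.16047,+0.98639,-0.03591)
r₃ = r₁×r₂ = (-0.12782,+0.01531,+0.99168); SVD([r₁ r₂ r₃]) → R = UVᵀ:
  R  [+0.97873 -0.16047 -0.12782]
  R  [+0.16373 +0.98639 +0.01531]
  R  [+0.12362 -0.03591 +0.99168]
t = (-0.14329, +0.32761, +0.82848) m
tr R = 2.956794; θ = arccos((tr R − 1)/2) = 0.208236 rad = 11.931°
axis k = ((R−Rᵀ)₃₂, (R−Rᵀ)₁₃, (R−Rᵀ)₂₁) / (2 sinθ) = (-0.123875, -0.608138, +0.784106)
rvec = θ·k = (-0.025795, -0.126636, +0.163279)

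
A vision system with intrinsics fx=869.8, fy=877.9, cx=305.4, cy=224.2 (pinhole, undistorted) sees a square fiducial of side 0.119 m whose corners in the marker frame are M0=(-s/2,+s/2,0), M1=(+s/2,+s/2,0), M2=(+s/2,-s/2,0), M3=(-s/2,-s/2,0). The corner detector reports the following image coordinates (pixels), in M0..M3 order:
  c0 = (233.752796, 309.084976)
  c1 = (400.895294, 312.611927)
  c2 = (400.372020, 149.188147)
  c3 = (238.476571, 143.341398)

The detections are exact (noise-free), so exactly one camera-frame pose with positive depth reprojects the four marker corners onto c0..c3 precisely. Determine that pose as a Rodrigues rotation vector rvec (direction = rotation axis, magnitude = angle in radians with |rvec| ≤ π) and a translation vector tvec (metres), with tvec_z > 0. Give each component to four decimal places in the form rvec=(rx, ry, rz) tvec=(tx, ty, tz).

rvec=(-0.1669, -0.0812, 0.0220) tvec=(0.0098, 0.0022, 0.6263)

Intrinsics K: fx=869.8, fy=877.9, cx=305.4, cy=224.2
Marker side s = 0.119 m; corners in marker frame (Z=0):
  M0 = (-0.0595, +0.0595, 0)
  M1 = (+0.0595, +0.0595, 0)
  M2 = (+0.0595, -0.0595, 0)
  M3 = (-0.0595, -0.0595, 0)
Detected image corners:
  c0 = (233.752796, 309.084976) px
  c1 = (400.895294, 312.611927) px
  c2 = (400.372020, 149.188147) px
  c3 = (238.476571, 143.341398) px
Planar DLT: solve 8×8 A·h = b for H (H[2,2]=1):
  H  [+1422.28802 -102.29929 +319.00767]
  H  [+68.34507 +1322.09514 +227.26978]
  H  [+0.12603 -0.26640 +1.00000]
B = K⁻¹H; ‖b₁‖=1.596576, ‖b₂‖=1.596576; λ = 2/(‖b₁‖+‖b₂‖) = 0.626341, sign → tz>0 ⇒ λ=+0.626341
r₁ = λ·B[:,0] = (+0.99647,+0.02860,+0.07894); r₂ = λ·B[:,1] = (-0.01508,+0.98587,-0.16686)
r₃ = r₁×r₂ = (-0.08260,+0.16508,+0.98282); SVD([r₁ r₂ r₃]) → R = UVᵀ:
  R  [+0.99647 -0.01508 -0.08260]
  R  [+0.02860 +0.98587 +0.16508]
  R  [+0.07894 -0.16686 +0.98282]
t = (+0.00980, +0.00219, +0.62634) m
tr R = 2.965151; θ = arccos((tr R − 1)/2) = 0.186952 rad = 10.712°
axis k = ((R−Rᵀ)₃₂, (R−Rᵀ)₁₃, (R−Rᵀ)₂₁) / (2 sinθ) = (-0.892952, -0.434545, +0.117506)
rvec = θ·k = (-0.166939, -0.081239, +0.021968)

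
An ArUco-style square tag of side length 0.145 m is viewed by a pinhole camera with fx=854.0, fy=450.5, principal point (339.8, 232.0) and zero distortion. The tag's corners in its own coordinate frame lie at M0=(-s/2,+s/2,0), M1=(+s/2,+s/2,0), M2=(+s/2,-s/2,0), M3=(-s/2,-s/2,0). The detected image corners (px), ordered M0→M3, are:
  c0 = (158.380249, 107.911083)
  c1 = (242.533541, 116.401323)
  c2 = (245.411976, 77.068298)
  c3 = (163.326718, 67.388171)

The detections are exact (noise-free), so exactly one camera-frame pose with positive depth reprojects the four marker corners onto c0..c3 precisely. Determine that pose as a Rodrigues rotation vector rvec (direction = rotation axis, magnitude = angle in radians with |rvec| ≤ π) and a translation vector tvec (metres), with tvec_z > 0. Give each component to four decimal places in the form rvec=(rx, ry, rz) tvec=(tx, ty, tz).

rvec=(-0.2334, -0.3741, 0.0530) tvec=(-0.2353, -0.4569, 1.4707)

Intrinsics K: fx=854.0, fy=450.5, cx=339.8, cy=232.0
Marker side s = 0.145 m; corners in marker frame (Z=0):
  M0 = (-0.0725, +0.0725, 0)
  M1 = (+0.0725, +0.0725, 0)
  M2 = (+0.0725, -0.0725, 0)
  M3 = (-0.0725, -0.0725, 0)
Detected image corners:
  c0 = (158.380249, 107.911083) px
  c1 = (242.533541, 116.401323) px
  c2 = (245.411976, 77.068298) px
  c3 = (163.326718, 67.388171) px
Planar DLT: solve 8×8 A·h = b for H (H[2,2]=1):
  H  [+622.13237 -59.28362 +203.16493]
  H  [+85.01226 +260.52426 +92.04004]
  H  [+0.24197 -0.16020 +1.00000]
B = K⁻¹H; ‖b₁‖=0.679965, ‖b₂‖=0.679965; λ = 2/(‖b₁‖+‖b₂‖) = 1.470664, sign → tz>0 ⇒ λ=+1.470664
r₁ = λ·B[:,0] = (+0.92977,+0.09426,+0.35586); r₂ = λ·B[:,1] = (-0.00835,+0.97181,-0.23560)
r₃ = r₁×r₂ = (-0.36804,+0.21608,+0.90435); SVD([r₁ r₂ r₃]) → R = UVᵀ:
  R  [+0.92977 -0.00835 -0.36804]
  R  [+0.09426 +0.97181 +0.21608]
  R  [+0.35586 -0.23560 +0.90435]
t = (-0.23530, -0.45690, +1.47066) m
tr R = 2.805940; θ = arccos((tr R − 1)/2) = 0.444164 rad = 25.449°
axis k = ((R−Rᵀ)₃₂, (R−Rᵀ)₁₃, (R−Rᵀ)₂₁) / (2 sinθ) = (-0.525572, -0.842330, +0.119395)
rvec = θ·k = (-0.233440, -0.374133, +0.053031)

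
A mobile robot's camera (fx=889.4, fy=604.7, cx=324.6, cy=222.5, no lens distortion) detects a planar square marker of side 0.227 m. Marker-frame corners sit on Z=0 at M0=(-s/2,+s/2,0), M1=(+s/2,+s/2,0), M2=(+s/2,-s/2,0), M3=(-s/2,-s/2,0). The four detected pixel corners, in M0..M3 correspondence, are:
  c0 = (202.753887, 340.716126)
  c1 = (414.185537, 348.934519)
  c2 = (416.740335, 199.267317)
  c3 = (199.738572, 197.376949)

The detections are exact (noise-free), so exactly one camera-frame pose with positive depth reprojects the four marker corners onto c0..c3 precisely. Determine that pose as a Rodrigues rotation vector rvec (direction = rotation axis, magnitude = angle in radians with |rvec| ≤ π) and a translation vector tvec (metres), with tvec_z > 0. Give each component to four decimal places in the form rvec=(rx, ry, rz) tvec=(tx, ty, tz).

Intrinsics K: fx=889.4, fy=604.7, cx=324.6, cy=222.5
Marker side s = 0.227 m; corners in marker frame (Z=0):
  M0 = (-0.1135, +0.1135, 0)
  M1 = (+0.1135, +0.1135, 0)
  M2 = (+0.1135, -0.1135, 0)
  M3 = (-0.1135, -0.1135, 0)
Detected image corners:
  c0 = (202.753887, 340.716126) px
  c1 = (414.185537, 348.934519) px
  c2 = (416.740335, 199.267317) px
  c3 = (199.738572, 197.376949) px
Planar DLT: solve 8×8 A·h = b for H (H[2,2]=1):
  H  [+883.63133 +36.67040 +305.99475]
  H  [-30.30295 +676.24595 +272.47210]
  H  [-0.19424 +0.11476 +1.00000]
B = K⁻¹H; ‖b₁‖=1.082194, ‖b₂‖=1.082194; λ = 2/(‖b₁‖+‖b₂‖) = 0.924049, sign → tz>0 ⇒ λ=+0.924049
r₁ = λ·B[:,0] = (+0.98356,+0.01974,-0.17949); r₂ = λ·B[:,1] = (-0.00060,+0.99436,+0.10604)
r₃ = r₁×r₂ = (+0.18057,-0.10419,+0.97803); SVD([r₁ r₂ r₃]) → R = UVᵀ:
  R  [+0.98356 -0.00060 +0.18057]
  R  [+0.01974 +0.99436 -0.10419]
  R  [-0.17949 +0.10604 +0.97803]
t = (-0.01933, +0.07636, +0.92405) m
tr R = 2.955952; θ = arccos((tr R − 1)/2) = 0.210262 rad = 12.047°
axis k = ((R−Rᵀ)₃₂, (R−Rᵀ)₁₃, (R−Rᵀ)₂₁) / (2 sinθ) = (+0.503625, +0.862548, +0.048722)
rvec = θ·k = (+0.105893, +0.181361, +0.010244)

rvec=(0.1059, 0.1814, 0.0102) tvec=(-0.0193, 0.0764, 0.9240)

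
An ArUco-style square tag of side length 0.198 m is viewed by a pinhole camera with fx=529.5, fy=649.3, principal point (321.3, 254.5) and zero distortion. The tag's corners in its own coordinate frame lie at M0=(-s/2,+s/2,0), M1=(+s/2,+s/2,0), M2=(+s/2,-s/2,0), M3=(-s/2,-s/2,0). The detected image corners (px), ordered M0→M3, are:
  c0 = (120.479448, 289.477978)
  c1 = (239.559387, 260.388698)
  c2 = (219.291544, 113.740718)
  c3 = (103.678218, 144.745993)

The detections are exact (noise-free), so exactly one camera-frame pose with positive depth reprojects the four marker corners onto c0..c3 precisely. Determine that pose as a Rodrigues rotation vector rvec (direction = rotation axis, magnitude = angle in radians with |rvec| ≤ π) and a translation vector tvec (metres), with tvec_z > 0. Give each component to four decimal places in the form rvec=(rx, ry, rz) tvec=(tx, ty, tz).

Intrinsics K: fx=529.5, fy=649.3, cx=321.3, cy=254.5
Marker side s = 0.198 m; corners in marker frame (Z=0):
  M0 = (-0.0990, +0.0990, 0)
  M1 = (+0.0990, +0.0990, 0)
  M2 = (+0.0990, -0.0990, 0)
  M3 = (-0.0990, -0.0990, 0)
Detected image corners:
  c0 = (120.479448, 289.477978) px
  c1 = (239.559387, 260.388698) px
  c2 = (219.291544, 113.740718) px
  c3 = (103.678218, 144.745993) px
Planar DLT: solve 8×8 A·h = b for H (H[2,2]=1):
  H  [+576.47126 +70.58947 +170.08216]
  H  [-170.83988 +708.61568 +201.25958]
  H  [-0.09413 -0.13433 +1.00000]
B = K⁻¹H; ‖b₁‖=1.171728, ‖b₂‖=1.171728; λ = 2/(‖b₁‖+‖b₂‖) = 0.853440, sign → tz>0 ⇒ λ=+0.853440
r₁ = λ·B[:,0] = (+0.97789,-0.19307,-0.08033); r₂ = λ·B[:,1] = (+0.18334,+0.97634,-0.11465)
r₃ = r₁×r₂ = (+0.10056,+0.09738,+0.99015); SVD([r₁ r₂ r₃]) → R = UVᵀ:
  R  [+0.97789 +0.18334 +0.10056]
  R  [-0.19307 +0.97634 +0.09738]
  R  [-0.08033 -0.11465 +0.99015]
t = (-0.24373, -0.06998, +0.85344) m
tr R = 2.944386; θ = arccos((tr R − 1)/2) = 0.236375 rad = 13.543°
axis k = ((R−Rᵀ)₃₂, (R−Rᵀ)₁₃, (R−Rᵀ)₂₁) / (2 sinθ) = (-0.452704, +0.386228, -0.803671)
rvec = θ·k = (-0.107008, +0.091295, -0.189968)

rvec=(-0.1070, 0.0913, -0.1900) tvec=(-0.2437, -0.0700, 0.8534)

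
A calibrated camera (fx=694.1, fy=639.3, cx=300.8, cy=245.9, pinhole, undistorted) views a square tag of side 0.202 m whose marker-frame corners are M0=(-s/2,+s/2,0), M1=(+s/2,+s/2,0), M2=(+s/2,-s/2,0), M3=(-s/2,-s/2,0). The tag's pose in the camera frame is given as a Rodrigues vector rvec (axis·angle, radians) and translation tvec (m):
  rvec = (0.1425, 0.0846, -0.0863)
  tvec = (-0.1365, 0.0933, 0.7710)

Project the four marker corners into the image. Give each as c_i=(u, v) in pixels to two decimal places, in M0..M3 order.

Intrinsics K: fx=694.1, fy=639.3, cx=300.8, cy=245.9
Marker side s = 0.202 m; corners in marker frame (Z=0):
  M0 = (-0.1010, +0.1010, 0)
  M1 = (+0.1010, +0.1010, 0)
  M2 = (+0.1010, -0.1010, 0)
  M3 = (-0.1010, -0.1010, 0)
rvec = (0.1425, 0.0846, -0.0863), |rvec| = θ = 0.18685 rad = 10.705°
Rodrigues: sinθ=0.18576, 1−cosθ=0.01740; R = I + sinθ·[k]× + (1−cosθ)·[k]×²:
    [+0.99272 +0.09181 +0.07798]
    [-0.07979 +0.98616 -0.14531]
    [-0.09024 +0.13803 +0.98631]
t = (-0.1365, 0.0933, 0.7710) m
M0: Pc = R·M0+t = (-0.22749, +0.20096, +0.79406); u = 694.1·(-0.22749)/0.79406 + 300.8 = 101.9447, v = 639.3·(+0.20096)/0.79406 + 245.9 = 407.6953
M1: Pc = R·M1+t = (-0.02696, +0.18484, +0.77583); u = 694.1·(-0.02696)/0.77583 + 300.8 = 276.6776, v = 639.3·(+0.18484)/0.77583 + 245.9 = 398.2157
M2: Pc = R·M2+t = (-0.04551, -0.01436, +0.74794); u = 694.1·(-0.04551)/0.74794 + 300.8 = 258.5680, v = 639.3·(-0.01436)/0.74794 + 245.9 = 233.6249
M3: Pc = R·M3+t = (-0.24604, +0.00176, +0.76617); u = 694.1·(-0.24604)/0.76617 + 300.8 = 77.9071, v = 639.3·(+0.00176)/0.76617 + 245.9 = 247.3653

c0=(101.94, 407.70) c1=(276.68, 398.22) c2=(258.57, 233.62) c3=(77.91, 247.37)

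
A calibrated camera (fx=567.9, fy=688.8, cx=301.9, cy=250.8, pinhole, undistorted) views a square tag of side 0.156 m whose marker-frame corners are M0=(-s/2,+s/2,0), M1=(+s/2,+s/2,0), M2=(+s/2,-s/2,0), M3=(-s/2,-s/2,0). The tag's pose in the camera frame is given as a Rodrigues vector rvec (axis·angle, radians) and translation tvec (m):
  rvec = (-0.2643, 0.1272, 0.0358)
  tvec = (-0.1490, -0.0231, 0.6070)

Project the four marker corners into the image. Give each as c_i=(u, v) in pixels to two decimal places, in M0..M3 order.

Intrinsics K: fx=567.9, fy=688.8, cx=301.9, cy=250.8
Marker side s = 0.156 m; corners in marker frame (Z=0):
  M0 = (-0.0780, +0.0780, 0)
  M1 = (+0.0780, +0.0780, 0)
  M2 = (+0.0780, -0.0780, 0)
  M3 = (-0.0780, -0.0780, 0)
rvec = (-0.2643, 0.1272, 0.0358), |rvec| = θ = 0.29549 rad = 16.930°
Rodrigues: sinθ=0.29121, 1−cosθ=0.04334; R = I + sinθ·[k]× + (1−cosθ)·[k]×²:
    [+0.99133 -0.05197 +0.12066]
    [+0.01859 +0.96469 +0.26273]
    [-0.13005 -0.25821 +0.95729]
t = (-0.1490, -0.0231, 0.6070) m
M0: Pc = R·M0+t = (-0.23038, +0.05070, +0.59700); u = 567.9·(-0.23038)/0.59700 + 301.9 = 82.7533, v = 688.8·(+0.05070)/0.59700 + 250.8 = 309.2905
M1: Pc = R·M1+t = (-0.07573, +0.05360, +0.57672); u = 567.9·(-0.07573)/0.57672 + 301.9 = 227.3279, v = 688.8·(+0.05360)/0.57672 + 250.8 = 314.8125
M2: Pc = R·M2+t = (-0.06762, -0.09690, +0.61700); u = 567.9·(-0.06762)/0.61700 + 301.9 = 239.6584, v = 688.8·(-0.09690)/0.61700 + 250.8 = 142.6281
M3: Pc = R·M3+t = (-0.22227, -0.09980, +0.63728); u = 567.9·(-0.22227)/0.63728 + 301.9 = 103.8294, v = 688.8·(-0.09980)/0.63728 + 250.8 = 142.9368

c0=(82.75, 309.29) c1=(227.33, 314.81) c2=(239.66, 142.63) c3=(103.83, 142.94)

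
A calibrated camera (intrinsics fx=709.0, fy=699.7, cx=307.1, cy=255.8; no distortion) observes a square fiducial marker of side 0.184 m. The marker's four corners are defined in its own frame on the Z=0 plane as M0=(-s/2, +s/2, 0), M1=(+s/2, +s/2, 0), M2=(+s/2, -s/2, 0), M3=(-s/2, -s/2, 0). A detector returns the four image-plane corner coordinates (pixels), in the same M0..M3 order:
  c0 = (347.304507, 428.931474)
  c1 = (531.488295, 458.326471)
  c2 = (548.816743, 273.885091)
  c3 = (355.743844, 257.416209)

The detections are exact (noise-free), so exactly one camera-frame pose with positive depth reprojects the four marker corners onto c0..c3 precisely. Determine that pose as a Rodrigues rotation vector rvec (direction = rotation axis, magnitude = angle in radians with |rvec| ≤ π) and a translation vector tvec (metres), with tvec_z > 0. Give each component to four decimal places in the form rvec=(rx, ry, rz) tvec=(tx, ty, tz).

rvec=(0.1524, 0.3069, 0.0614) tvec=(0.1329, 0.1001, 0.6985)

Intrinsics K: fx=709.0, fy=699.7, cx=307.1, cy=255.8
Marker side s = 0.184 m; corners in marker frame (Z=0):
  M0 = (-0.0920, +0.0920, 0)
  M1 = (+0.0920, +0.0920, 0)
  M2 = (+0.0920, -0.0920, 0)
  M3 = (-0.0920, -0.0920, 0)
Detected image corners:
  c0 = (347.304507, 428.931474) px
  c1 = (531.488295, 458.326471) px
  c2 = (548.816743, 273.885091) px
  c3 = (355.743844, 257.416209) px
Planar DLT: solve 8×8 A·h = b for H (H[2,2]=1):
  H  [+835.62150 +32.19538 +442.02486]
  H  [-24.99697 +1046.46152 +356.05228]
  H  [-0.42398 +0.22715 +1.00000]
B = K⁻¹H; ‖b₁‖=1.431670, ‖b₂‖=1.431670; λ = 2/(‖b₁‖+‖b₂‖) = 0.698485, sign → tz>0 ⇒ λ=+0.698485
r₁ = λ·B[:,0] = (+0.95150,+0.08331,-0.29615); r₂ = λ·B[:,1] = (-0.03701,+0.98664,+0.15866)
r₃ = r₁×r₂ = (+0.30541,-0.14001,+0.94187); SVD([r₁ r₂ r₃]) → R = UVᵀ:
  R  [+0.95150 -0.03701 +0.30541]
  R  [+0.08331 +0.98664 -0.14001]
  R  [-0.29615 +0.15866 +0.94187]
t = (+0.13292, +0.10008, +0.69848) m
tr R = 2.880014; θ = arccos((tr R − 1)/2) = 0.348146 rad = 19.947°
axis k = ((R−Rᵀ)₃₂, (R−Rᵀ)₁₃, (R−Rᵀ)₂₁) / (2 sinθ) = (+0.437739, +0.881640, +0.176341)
rvec = θ·k = (+0.152397, +0.306939, +0.061392)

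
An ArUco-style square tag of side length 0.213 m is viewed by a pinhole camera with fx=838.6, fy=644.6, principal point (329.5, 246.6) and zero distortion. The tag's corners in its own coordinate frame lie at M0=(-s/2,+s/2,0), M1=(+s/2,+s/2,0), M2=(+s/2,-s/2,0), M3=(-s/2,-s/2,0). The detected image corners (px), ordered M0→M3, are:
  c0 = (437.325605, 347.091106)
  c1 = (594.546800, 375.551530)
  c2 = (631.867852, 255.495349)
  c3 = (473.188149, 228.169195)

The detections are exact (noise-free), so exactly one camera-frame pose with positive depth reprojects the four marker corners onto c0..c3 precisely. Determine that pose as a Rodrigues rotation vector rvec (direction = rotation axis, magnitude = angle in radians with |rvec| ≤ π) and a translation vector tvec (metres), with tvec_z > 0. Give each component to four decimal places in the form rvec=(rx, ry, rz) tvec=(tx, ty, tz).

Intrinsics K: fx=838.6, fy=644.6, cx=329.5, cy=246.6
Marker side s = 0.213 m; corners in marker frame (Z=0):
  M0 = (-0.1065, +0.1065, 0)
  M1 = (+0.1065, +0.1065, 0)
  M2 = (+0.1065, -0.1065, 0)
  M3 = (-0.1065, -0.1065, 0)
Detected image corners:
  c0 = (437.325605, 347.091106) px
  c1 = (594.546800, 375.551530) px
  c2 = (631.867852, 255.495349) px
  c3 = (473.188149, 228.169195) px
Planar DLT: solve 8×8 A·h = b for H (H[2,2]=1):
  H  [+713.82358 -155.03453 +533.73469]
  H  [+115.31725 +570.41600 +301.69910]
  H  [-0.05188 +0.03133 +1.00000]
B = K⁻¹H; ‖b₁‖=0.895470, ‖b₂‖=0.895470; λ = 2/(‖b₁‖+‖b₂‖) = 1.116732, sign → tz>0 ⇒ λ=+1.116732
r₁ = λ·B[:,0] = (+0.97334,+0.22194,-0.05794); r₂ = λ·B[:,1] = (-0.22020,+0.97483,+0.03499)
r₃ = r₁×r₂ = (+0.06424,-0.02130,+0.99771); SVD([r₁ r₂ r₃]) → R = UVᵀ:
  R  [+0.97334 -0.22020 +0.06424]
  R  [+0.22194 +0.97483 -0.02130]
  R  [-0.05794 +0.03499 +0.99771]
t = (+0.27197, +0.09546, +1.11673) m
tr R = 2.945870; θ = arccos((tr R − 1)/2) = 0.233187 rad = 13.361°
axis k = ((R−Rᵀ)₃₂, (R−Rᵀ)₁₃, (R−Rᵀ)₂₁) / (2 sinθ) = (+0.121798, +0.264371, +0.956699)
rvec = θ·k = (+0.028402, +0.061648, +0.223090)

rvec=(0.0284, 0.0616, 0.2231) tvec=(0.2720, 0.0955, 1.1167)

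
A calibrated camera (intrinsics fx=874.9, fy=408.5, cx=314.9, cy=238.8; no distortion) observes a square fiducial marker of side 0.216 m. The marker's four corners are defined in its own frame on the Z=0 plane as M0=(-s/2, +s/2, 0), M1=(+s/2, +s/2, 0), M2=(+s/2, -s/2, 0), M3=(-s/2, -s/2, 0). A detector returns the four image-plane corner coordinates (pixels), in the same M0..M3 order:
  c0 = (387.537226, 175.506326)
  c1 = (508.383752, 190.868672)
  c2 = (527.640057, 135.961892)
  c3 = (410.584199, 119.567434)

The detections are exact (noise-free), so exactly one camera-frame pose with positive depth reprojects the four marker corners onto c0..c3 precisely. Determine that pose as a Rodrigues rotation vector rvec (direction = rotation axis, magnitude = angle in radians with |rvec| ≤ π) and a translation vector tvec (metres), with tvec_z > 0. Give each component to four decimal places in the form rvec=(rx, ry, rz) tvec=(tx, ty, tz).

Intrinsics K: fx=874.9, fy=408.5, cx=314.9, cy=238.8
Marker side s = 0.216 m; corners in marker frame (Z=0):
  M0 = (-0.1080, +0.1080, 0)
  M1 = (+0.1080, +0.1080, 0)
  M2 = (+0.1080, -0.1080, 0)
  M3 = (-0.1080, -0.1080, 0)
Detected image corners:
  c0 = (387.537226, 175.506326) px
  c1 = (508.383752, 190.868672) px
  c2 = (527.640057, 135.961892) px
  c3 = (410.584199, 119.567434) px
Planar DLT: solve 8×8 A·h = b for H (H[2,2]=1):
  H  [+606.63915 -155.49008 +459.46528]
  H  [+92.55132 +236.99751 +155.20442]
  H  [+0.12226 -0.12580 +1.00000]
B = K⁻¹H; ‖b₁‖=0.678744, ‖b₂‖=0.678744; λ = 2/(‖b₁‖+‖b₂‖) = 1.473310, sign → tz>0 ⇒ λ=+1.473310
r₁ = λ·B[:,0] = (+0.95674,+0.22850,+0.18012); r₂ = λ·B[:,1] = (-0.19513,+0.96311,-0.18534)
r₃ = r₁×r₂ = (-0.21582,+0.14217,+0.96603); SVD([r₁ r₂ r₃]) → R = UVᵀ:
  R  [+0.95674 -0.19513 -0.21582]
  R  [+0.22850 +0.96311 +0.14217]
  R  [+0.18012 -0.18534 +0.96603]
t = (+0.24344, -0.30150, +1.47331) m
tr R = 2.885868; θ = arccos((tr R − 1)/2) = 0.339461 rad = 19.450°
axis k = ((R−Rᵀ)₃₂, (R−Rᵀ)₁₃, (R−Rᵀ)₂₁) / (2 sinθ) = (-0.491779, -0.594547, +0.636134)
rvec = θ·k = (-0.166940, -0.201826, +0.215943)

rvec=(-0.1669, -0.2018, 0.2159) tvec=(0.2434, -0.3015, 1.4733)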